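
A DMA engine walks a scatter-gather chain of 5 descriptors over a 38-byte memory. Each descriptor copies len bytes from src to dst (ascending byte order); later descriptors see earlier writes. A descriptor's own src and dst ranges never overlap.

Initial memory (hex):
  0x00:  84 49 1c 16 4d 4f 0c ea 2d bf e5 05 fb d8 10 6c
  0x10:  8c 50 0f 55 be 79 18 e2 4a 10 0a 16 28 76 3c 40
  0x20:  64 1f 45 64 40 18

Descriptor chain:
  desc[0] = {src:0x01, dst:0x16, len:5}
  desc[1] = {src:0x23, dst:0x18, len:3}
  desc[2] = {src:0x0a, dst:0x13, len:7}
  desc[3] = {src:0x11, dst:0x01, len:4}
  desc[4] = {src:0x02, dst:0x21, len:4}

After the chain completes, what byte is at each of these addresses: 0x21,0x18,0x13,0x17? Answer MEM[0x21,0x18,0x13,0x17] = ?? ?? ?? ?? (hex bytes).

#0 dst[0x16+5] := {0x49,0x1c,0x16,0x4d,0x4f}
#1 dst[0x18+3] := {0x64,0x40,0x18}
#2 dst[0x13+7] := {0xe5,0x05,0xfb,0xd8,0x10,0x6c,0x8c}
#3 dst[0x01+4] := {0x50,0x0f,0xe5,0x05}
#4 dst[0x21+4] := {0x0f,0xe5,0x05,0x4f}
query mem[0x21]=0x0f, mem[0x18]=0x6c, mem[0x13]=0xe5, mem[0x17]=0x10

MEM[0x21,0x18,0x13,0x17] = 0f 6c e5 10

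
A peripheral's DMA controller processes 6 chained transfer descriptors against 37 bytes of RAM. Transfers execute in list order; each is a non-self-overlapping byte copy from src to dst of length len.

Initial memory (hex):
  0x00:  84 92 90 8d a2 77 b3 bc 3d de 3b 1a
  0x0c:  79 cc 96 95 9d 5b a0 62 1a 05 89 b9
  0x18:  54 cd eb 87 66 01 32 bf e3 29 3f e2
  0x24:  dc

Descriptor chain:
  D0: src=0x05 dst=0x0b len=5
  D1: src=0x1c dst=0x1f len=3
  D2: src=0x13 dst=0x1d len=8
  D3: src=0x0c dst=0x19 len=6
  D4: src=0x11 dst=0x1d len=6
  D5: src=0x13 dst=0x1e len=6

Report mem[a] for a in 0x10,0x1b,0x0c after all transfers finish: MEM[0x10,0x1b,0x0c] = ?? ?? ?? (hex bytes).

[0] 0x05->0x0b len=5 : 77 b3 bc 3d de
[1] 0x1c->0x1f len=3 : 66 01 32
[2] 0x13->0x1d len=8 : 62 1a 05 89 b9 54 cd eb
[3] 0x0c->0x19 len=6 : b3 bc 3d de 9d 5b
[4] 0x11->0x1d len=6 : 5b a0 62 1a 05 89
[5] 0x13->0x1e len=6 : 62 1a 05 89 b9 54
query mem[0x10]=0x9d, mem[0x1b]=0x3d, mem[0x0c]=0xb3

MEM[0x10,0x1b,0x0c] = 9d 3d b3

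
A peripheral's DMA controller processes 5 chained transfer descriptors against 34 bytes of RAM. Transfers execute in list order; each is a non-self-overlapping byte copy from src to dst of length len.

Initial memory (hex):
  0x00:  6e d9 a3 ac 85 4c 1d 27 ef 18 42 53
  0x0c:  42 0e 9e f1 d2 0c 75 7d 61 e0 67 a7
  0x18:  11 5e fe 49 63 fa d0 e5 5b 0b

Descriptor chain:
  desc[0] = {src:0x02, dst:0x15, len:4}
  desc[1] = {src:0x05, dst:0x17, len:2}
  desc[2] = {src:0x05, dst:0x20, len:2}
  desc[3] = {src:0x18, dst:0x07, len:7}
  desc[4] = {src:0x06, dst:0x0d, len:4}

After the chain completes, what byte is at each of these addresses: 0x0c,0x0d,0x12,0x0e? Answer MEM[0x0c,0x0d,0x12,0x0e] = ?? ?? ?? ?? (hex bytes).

MEM[0x0c,0x0d,0x12,0x0e] = fa 1d 75 1d

#0 dst[0x15+4] := {0xa3,0xac,0x85,0x4c}
#1 dst[0x17+2] := {0x4c,0x1d}
#2 dst[0x20+2] := {0x4c,0x1d}
#3 dst[0x07+7] := {0x1d,0x5e,0xfe,0x49,0x63,0xfa,0xd0}
#4 dst[0x0d+4] := {0x1d,0x1d,0x5e,0xfe}
query mem[0x0c]=0xfa, mem[0x0d]=0x1d, mem[0x12]=0x75, mem[0x0e]=0x1d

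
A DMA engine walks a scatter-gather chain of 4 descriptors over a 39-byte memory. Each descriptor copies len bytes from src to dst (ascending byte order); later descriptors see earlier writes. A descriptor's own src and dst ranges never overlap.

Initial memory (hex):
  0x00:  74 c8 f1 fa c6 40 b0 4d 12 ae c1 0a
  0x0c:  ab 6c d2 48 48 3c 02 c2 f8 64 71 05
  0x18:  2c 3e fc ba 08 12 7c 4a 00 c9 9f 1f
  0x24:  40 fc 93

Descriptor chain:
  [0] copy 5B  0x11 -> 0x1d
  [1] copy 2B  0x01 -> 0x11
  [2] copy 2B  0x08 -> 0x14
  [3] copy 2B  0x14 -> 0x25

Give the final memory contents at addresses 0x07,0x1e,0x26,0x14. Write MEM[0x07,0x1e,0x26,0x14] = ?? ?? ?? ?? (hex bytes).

[0] 0x11->0x1d len=5 : 3c 02 c2 f8 64
[1] 0x01->0x11 len=2 : c8 f1
[2] 0x08->0x14 len=2 : 12 ae
[3] 0x14->0x25 len=2 : 12 ae
query mem[0x07]=0x4d, mem[0x1e]=0x02, mem[0x26]=0xae, mem[0x14]=0x12

MEM[0x07,0x1e,0x26,0x14] = 4d 02 ae 12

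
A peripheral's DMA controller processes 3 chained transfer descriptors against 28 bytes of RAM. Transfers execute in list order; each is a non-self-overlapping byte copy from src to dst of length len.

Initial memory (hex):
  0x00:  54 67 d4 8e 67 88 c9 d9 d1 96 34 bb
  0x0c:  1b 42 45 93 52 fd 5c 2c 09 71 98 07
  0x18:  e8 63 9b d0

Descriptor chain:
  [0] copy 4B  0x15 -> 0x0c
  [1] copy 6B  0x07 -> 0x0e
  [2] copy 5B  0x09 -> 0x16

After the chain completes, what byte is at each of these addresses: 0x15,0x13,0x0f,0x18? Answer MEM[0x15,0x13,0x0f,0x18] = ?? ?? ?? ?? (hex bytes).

  after D0: wrote 4B at 0x0c = 719807e8
  after D1: wrote 6B at 0x0e = d9d19634bb71
  after D2: wrote 5B at 0x16 = 9634bb7198
query mem[0x15]=0x71, mem[0x13]=0x71, mem[0x0f]=0xd1, mem[0x18]=0xbb

MEM[0x15,0x13,0x0f,0x18] = 71 71 d1 bb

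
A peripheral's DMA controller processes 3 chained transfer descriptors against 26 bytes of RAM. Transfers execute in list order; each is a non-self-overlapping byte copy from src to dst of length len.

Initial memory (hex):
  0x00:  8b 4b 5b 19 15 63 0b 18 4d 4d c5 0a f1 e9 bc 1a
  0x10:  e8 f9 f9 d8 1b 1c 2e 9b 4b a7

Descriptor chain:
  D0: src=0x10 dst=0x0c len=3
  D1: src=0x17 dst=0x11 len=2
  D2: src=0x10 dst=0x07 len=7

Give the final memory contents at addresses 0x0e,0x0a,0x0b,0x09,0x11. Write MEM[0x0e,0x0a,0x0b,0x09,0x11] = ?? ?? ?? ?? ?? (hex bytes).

MEM[0x0e,0x0a,0x0b,0x09,0x11] = f9 d8 1b 4b 9b

D0: mem[0x0c..0x0e] <- [e8 f9 f9]
D1: mem[0x11..0x12] <- [9b 4b]
D2: mem[0x07..0x0d] <- [e8 9b 4b d8 1b 1c 2e]
query mem[0x0e]=0xf9, mem[0x0a]=0xd8, mem[0x0b]=0x1b, mem[0x09]=0x4b, mem[0x11]=0x9b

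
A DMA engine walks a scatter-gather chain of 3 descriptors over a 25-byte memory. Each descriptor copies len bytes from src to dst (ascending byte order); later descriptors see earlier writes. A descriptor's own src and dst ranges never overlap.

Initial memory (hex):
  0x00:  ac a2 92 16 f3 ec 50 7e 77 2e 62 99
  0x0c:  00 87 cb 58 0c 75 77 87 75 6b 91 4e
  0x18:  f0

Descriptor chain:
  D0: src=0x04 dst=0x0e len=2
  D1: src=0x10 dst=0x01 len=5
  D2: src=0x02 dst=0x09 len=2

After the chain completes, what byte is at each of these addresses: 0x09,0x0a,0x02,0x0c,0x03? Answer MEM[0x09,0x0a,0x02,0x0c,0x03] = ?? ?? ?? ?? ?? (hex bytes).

MEM[0x09,0x0a,0x02,0x0c,0x03] = 75 77 75 00 77

  after D0: wrote 2B at 0x0e = f3ec
  after D1: wrote 5B at 0x01 = 0c75778775
  after D2: wrote 2B at 0x09 = 7577
query mem[0x09]=0x75, mem[0x0a]=0x77, mem[0x02]=0x75, mem[0x0c]=0x00, mem[0x03]=0x77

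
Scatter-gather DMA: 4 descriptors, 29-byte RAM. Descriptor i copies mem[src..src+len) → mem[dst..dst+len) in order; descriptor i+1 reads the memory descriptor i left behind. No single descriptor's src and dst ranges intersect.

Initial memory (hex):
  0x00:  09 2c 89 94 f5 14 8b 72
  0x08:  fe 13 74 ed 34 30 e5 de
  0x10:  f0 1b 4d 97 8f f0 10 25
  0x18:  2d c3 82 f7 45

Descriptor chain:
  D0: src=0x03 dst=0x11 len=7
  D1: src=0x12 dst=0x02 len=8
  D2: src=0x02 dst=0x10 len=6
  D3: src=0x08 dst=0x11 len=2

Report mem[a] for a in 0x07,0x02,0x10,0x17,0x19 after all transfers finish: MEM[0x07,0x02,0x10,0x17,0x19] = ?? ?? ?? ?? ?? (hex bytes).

  after D0: wrote 7B at 0x11 = 94f5148b72fe13
  after D1: wrote 8B at 0x02 = f5148b72fe132dc3
  after D2: wrote 6B at 0x10 = f5148b72fe13
  after D3: wrote 2B at 0x11 = 2dc3
query mem[0x07]=0x13, mem[0x02]=0xf5, mem[0x10]=0xf5, mem[0x17]=0x13, mem[0x19]=0xc3

MEM[0x07,0x02,0x10,0x17,0x19] = 13 f5 f5 13 c3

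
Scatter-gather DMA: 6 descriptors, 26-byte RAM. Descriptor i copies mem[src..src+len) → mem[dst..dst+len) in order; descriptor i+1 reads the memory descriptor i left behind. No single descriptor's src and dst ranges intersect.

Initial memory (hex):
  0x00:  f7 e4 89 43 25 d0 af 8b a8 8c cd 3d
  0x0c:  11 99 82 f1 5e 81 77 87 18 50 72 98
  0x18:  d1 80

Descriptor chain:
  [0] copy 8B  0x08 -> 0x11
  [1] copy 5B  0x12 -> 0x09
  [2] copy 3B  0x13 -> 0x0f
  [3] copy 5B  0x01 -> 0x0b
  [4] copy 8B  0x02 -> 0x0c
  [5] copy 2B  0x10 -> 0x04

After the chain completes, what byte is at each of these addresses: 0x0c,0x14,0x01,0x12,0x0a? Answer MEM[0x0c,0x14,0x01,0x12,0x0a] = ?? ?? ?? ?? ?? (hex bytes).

D0: mem[0x11..0x18] <- [a8 8c cd 3d 11 99 82 f1]
D1: mem[0x09..0x0d] <- [8c cd 3d 11 99]
D2: mem[0x0f..0x11] <- [cd 3d 11]
D3: mem[0x0b..0x0f] <- [e4 89 43 25 d0]
D4: mem[0x0c..0x13] <- [89 43 25 d0 af 8b a8 8c]
D5: mem[0x04..0x05] <- [af 8b]
query mem[0x0c]=0x89, mem[0x14]=0x3d, mem[0x01]=0xe4, mem[0x12]=0xa8, mem[0x0a]=0xcd

MEM[0x0c,0x14,0x01,0x12,0x0a] = 89 3d e4 a8 cd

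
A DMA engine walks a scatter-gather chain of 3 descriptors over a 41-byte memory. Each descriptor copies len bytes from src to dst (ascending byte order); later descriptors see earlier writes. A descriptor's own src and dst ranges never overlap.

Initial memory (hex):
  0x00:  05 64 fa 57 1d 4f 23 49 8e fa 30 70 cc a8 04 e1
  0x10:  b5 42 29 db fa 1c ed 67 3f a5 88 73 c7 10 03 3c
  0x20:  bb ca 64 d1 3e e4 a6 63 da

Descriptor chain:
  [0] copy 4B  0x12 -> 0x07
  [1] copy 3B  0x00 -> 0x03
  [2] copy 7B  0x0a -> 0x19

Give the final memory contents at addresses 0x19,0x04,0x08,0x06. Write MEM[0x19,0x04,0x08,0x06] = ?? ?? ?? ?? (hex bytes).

D0: mem[0x07..0x0a] <- [29 db fa 1c]
D1: mem[0x03..0x05] <- [05 64 fa]
D2: mem[0x19..0x1f] <- [1c 70 cc a8 04 e1 b5]
query mem[0x19]=0x1c, mem[0x04]=0x64, mem[0x08]=0xdb, mem[0x06]=0x23

MEM[0x19,0x04,0x08,0x06] = 1c 64 db 23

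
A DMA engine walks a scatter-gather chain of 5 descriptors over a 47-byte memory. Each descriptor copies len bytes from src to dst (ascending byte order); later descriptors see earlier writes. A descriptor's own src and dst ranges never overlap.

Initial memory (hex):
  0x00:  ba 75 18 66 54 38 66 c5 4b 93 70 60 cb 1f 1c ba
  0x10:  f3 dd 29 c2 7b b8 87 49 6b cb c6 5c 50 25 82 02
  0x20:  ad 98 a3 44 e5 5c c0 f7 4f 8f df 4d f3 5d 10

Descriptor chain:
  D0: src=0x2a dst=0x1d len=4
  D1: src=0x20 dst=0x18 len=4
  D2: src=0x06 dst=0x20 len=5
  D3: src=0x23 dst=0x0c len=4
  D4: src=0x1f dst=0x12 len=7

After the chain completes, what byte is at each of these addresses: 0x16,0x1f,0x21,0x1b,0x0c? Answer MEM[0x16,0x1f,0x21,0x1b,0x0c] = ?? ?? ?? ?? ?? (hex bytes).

[0] 0x2a->0x1d len=4 : df 4d f3 5d
[1] 0x20->0x18 len=4 : 5d 98 a3 44
[2] 0x06->0x20 len=5 : 66 c5 4b 93 70
[3] 0x23->0x0c len=4 : 93 70 5c c0
[4] 0x1f->0x12 len=7 : f3 66 c5 4b 93 70 5c
query mem[0x16]=0x93, mem[0x1f]=0xf3, mem[0x21]=0xc5, mem[0x1b]=0x44, mem[0x0c]=0x93

MEM[0x16,0x1f,0x21,0x1b,0x0c] = 93 f3 c5 44 93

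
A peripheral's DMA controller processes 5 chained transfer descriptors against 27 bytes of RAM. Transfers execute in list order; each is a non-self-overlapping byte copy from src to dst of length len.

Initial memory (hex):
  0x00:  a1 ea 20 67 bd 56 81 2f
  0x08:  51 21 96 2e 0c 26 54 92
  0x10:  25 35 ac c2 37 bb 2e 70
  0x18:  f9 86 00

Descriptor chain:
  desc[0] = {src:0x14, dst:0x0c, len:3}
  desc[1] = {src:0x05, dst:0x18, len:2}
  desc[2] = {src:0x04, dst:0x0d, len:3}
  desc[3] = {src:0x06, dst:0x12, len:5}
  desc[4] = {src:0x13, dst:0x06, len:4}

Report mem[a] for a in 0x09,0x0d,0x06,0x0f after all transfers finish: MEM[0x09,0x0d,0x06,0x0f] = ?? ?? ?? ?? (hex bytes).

D0: mem[0x0c..0x0e] <- [37 bb 2e]
D1: mem[0x18..0x19] <- [56 81]
D2: mem[0x0d..0x0f] <- [bd 56 81]
D3: mem[0x12..0x16] <- [81 2f 51 21 96]
D4: mem[0x06..0x09] <- [2f 51 21 96]
query mem[0x09]=0x96, mem[0x0d]=0xbd, mem[0x06]=0x2f, mem[0x0f]=0x81

MEM[0x09,0x0d,0x06,0x0f] = 96 bd 2f 81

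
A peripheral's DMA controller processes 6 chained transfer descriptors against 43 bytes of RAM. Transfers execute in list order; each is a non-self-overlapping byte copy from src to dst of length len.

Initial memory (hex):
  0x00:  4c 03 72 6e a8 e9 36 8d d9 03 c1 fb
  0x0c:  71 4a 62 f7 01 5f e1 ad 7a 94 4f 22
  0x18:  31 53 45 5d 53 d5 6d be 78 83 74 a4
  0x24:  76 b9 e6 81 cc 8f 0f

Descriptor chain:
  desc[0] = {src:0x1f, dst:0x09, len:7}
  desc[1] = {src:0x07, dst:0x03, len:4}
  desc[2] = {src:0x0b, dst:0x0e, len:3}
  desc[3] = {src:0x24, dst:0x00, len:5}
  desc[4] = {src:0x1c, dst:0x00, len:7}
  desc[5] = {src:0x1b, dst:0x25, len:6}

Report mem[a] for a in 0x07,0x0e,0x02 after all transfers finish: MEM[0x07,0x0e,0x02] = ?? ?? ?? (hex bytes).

D0: mem[0x09..0x0f] <- [be 78 83 74 a4 76 b9]
D1: mem[0x03..0x06] <- [8d d9 be 78]
D2: mem[0x0e..0x10] <- [83 74 a4]
D3: mem[0x00..0x04] <- [76 b9 e6 81 cc]
D4: mem[0x00..0x06] <- [53 d5 6d be 78 83 74]
D5: mem[0x25..0x2a] <- [5d 53 d5 6d be 78]
query mem[0x07]=0x8d, mem[0x0e]=0x83, mem[0x02]=0x6d

MEM[0x07,0x0e,0x02] = 8d 83 6d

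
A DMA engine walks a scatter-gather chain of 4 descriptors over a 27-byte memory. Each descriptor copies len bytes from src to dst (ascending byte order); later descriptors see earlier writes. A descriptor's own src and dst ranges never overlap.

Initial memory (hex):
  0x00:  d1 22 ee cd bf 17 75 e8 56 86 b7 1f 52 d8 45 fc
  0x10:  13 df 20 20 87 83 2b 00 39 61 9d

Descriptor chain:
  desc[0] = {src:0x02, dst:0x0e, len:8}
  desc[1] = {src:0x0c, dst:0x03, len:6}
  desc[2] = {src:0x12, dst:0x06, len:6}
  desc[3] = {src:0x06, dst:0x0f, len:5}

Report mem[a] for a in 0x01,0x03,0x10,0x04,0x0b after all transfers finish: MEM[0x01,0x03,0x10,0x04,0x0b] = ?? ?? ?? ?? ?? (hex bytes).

  after D0: wrote 8B at 0x0e = eecdbf1775e85686
  after D1: wrote 6B at 0x03 = 52d8eecdbf17
  after D2: wrote 6B at 0x06 = 75e856862b00
  after D3: wrote 5B at 0x0f = 75e856862b
query mem[0x01]=0x22, mem[0x03]=0x52, mem[0x10]=0xe8, mem[0x04]=0xd8, mem[0x0b]=0x00

MEM[0x01,0x03,0x10,0x04,0x0b] = 22 52 e8 d8 00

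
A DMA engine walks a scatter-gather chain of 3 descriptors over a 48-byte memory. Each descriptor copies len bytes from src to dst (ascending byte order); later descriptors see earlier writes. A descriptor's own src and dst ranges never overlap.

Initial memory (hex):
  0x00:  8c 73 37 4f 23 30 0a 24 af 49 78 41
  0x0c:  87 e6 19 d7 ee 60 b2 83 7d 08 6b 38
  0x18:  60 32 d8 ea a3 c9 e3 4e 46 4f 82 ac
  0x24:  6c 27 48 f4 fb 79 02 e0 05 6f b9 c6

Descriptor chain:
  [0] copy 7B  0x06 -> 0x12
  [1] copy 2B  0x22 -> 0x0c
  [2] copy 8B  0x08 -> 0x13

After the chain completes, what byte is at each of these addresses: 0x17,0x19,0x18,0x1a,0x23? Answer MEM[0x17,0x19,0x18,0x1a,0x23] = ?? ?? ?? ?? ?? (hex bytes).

MEM[0x17,0x19,0x18,0x1a,0x23] = 82 19 ac d7 ac

#0 dst[0x12+7] := {0x0a,0x24,0xaf,0x49,0x78,0x41,0x87}
#1 dst[0x0c+2] := {0x82,0xac}
#2 dst[0x13+8] := {0xaf,0x49,0x78,0x41,0x82,0xac,0x19,0xd7}
query mem[0x17]=0x82, mem[0x19]=0x19, mem[0x18]=0xac, mem[0x1a]=0xd7, mem[0x23]=0xac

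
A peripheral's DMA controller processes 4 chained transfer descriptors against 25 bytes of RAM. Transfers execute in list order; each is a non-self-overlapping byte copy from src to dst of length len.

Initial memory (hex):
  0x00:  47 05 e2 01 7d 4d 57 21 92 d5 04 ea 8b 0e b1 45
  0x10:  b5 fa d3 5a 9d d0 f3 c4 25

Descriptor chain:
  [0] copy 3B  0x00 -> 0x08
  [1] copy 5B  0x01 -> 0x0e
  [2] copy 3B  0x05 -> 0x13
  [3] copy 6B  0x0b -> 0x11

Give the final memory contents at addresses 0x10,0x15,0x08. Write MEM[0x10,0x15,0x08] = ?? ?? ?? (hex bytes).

[0] 0x00->0x08 len=3 : 47 05 e2
[1] 0x01->0x0e len=5 : 05 e2 01 7d 4d
[2] 0x05->0x13 len=3 : 4d 57 21
[3] 0x0b->0x11 len=6 : ea 8b 0e 05 e2 01
query mem[0x10]=0x01, mem[0x15]=0xe2, mem[0x08]=0x47

MEM[0x10,0x15,0x08] = 01 e2 47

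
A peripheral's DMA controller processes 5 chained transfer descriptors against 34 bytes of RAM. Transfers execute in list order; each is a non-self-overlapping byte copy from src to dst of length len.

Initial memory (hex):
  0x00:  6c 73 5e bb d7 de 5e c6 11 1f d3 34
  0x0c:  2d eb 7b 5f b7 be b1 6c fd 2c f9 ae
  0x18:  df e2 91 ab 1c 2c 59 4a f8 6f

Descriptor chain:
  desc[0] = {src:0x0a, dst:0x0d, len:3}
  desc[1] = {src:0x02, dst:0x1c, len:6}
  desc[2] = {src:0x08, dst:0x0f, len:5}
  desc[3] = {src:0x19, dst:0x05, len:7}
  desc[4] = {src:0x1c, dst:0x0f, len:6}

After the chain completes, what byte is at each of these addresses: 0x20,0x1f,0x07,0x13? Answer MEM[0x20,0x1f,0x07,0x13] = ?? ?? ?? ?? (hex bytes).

[0] 0x0a->0x0d len=3 : d3 34 2d
[1] 0x02->0x1c len=6 : 5e bb d7 de 5e c6
[2] 0x08->0x0f len=5 : 11 1f d3 34 2d
[3] 0x19->0x05 len=7 : e2 91 ab 5e bb d7 de
[4] 0x1c->0x0f len=6 : 5e bb d7 de 5e c6
query mem[0x20]=0x5e, mem[0x1f]=0xde, mem[0x07]=0xab, mem[0x13]=0x5e

MEM[0x20,0x1f,0x07,0x13] = 5e de ab 5e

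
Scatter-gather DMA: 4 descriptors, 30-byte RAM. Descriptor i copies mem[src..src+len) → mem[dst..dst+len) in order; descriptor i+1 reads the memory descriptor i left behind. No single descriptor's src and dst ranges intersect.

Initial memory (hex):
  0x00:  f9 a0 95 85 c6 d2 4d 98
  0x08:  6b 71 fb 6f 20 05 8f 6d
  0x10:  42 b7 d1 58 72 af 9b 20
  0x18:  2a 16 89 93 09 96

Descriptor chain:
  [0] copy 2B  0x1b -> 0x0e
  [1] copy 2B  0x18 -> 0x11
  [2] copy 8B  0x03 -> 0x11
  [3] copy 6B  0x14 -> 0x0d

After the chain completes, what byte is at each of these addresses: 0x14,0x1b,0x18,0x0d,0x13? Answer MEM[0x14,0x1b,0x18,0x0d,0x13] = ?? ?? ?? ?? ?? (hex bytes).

MEM[0x14,0x1b,0x18,0x0d,0x13] = 4d 93 fb 4d d2

[0] 0x1b->0x0e len=2 : 93 09
[1] 0x18->0x11 len=2 : 2a 16
[2] 0x03->0x11 len=8 : 85 c6 d2 4d 98 6b 71 fb
[3] 0x14->0x0d len=6 : 4d 98 6b 71 fb 16
query mem[0x14]=0x4d, mem[0x1b]=0x93, mem[0x18]=0xfb, mem[0x0d]=0x4d, mem[0x13]=0xd2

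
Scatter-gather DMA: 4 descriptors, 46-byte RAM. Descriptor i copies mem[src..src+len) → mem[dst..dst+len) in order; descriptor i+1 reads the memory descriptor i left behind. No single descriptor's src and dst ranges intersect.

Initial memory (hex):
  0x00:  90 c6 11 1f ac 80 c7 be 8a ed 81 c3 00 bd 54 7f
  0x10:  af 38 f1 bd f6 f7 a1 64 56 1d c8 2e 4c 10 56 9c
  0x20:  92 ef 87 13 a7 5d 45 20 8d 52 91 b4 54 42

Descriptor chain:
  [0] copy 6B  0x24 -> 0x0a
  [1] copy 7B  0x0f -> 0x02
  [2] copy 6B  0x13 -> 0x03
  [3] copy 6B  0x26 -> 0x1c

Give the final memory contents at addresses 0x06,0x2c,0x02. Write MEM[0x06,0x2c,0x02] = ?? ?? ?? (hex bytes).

  after D0: wrote 6B at 0x0a = a75d45208d52
  after D1: wrote 7B at 0x02 = 52af38f1bdf6f7
  after D2: wrote 6B at 0x03 = bdf6f7a16456
  after D3: wrote 6B at 0x1c = 45208d5291b4
query mem[0x06]=0xa1, mem[0x2c]=0x54, mem[0x02]=0x52

MEM[0x06,0x2c,0x02] = a1 54 52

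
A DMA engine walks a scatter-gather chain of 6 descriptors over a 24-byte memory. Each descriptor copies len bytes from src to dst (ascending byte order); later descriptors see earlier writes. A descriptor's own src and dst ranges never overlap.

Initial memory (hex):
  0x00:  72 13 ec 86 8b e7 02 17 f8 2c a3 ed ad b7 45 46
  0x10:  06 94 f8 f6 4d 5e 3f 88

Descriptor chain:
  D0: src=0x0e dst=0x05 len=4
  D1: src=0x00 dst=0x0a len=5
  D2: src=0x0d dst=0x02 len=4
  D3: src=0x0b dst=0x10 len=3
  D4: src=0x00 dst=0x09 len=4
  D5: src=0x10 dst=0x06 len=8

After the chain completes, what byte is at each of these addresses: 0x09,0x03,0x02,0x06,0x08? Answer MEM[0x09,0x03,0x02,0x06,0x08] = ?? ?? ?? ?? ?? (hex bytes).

MEM[0x09,0x03,0x02,0x06,0x08] = f6 8b 86 13 86

[0] 0x0e->0x05 len=4 : 45 46 06 94
[1] 0x00->0x0a len=5 : 72 13 ec 86 8b
[2] 0x0d->0x02 len=4 : 86 8b 46 06
[3] 0x0b->0x10 len=3 : 13 ec 86
[4] 0x00->0x09 len=4 : 72 13 86 8b
[5] 0x10->0x06 len=8 : 13 ec 86 f6 4d 5e 3f 88
query mem[0x09]=0xf6, mem[0x03]=0x8b, mem[0x02]=0x86, mem[0x06]=0x13, mem[0x08]=0x86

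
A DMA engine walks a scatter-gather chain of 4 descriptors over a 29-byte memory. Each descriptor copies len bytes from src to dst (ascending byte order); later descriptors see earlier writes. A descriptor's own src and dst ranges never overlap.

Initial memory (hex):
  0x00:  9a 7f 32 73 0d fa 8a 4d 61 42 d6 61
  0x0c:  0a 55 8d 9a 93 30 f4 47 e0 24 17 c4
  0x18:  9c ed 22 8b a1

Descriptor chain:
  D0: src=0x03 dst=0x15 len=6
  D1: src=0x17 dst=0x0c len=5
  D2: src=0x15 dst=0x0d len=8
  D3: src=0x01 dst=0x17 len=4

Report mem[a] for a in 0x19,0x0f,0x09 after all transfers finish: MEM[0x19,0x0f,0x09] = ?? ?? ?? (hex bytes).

MEM[0x19,0x0f,0x09] = 73 fa 42

  after D0: wrote 6B at 0x15 = 730dfa8a4d61
  after D1: wrote 5B at 0x0c = fa8a4d618b
  after D2: wrote 8B at 0x0d = 730dfa8a4d618ba1
  after D3: wrote 4B at 0x17 = 7f32730d
query mem[0x19]=0x73, mem[0x0f]=0xfa, mem[0x09]=0x42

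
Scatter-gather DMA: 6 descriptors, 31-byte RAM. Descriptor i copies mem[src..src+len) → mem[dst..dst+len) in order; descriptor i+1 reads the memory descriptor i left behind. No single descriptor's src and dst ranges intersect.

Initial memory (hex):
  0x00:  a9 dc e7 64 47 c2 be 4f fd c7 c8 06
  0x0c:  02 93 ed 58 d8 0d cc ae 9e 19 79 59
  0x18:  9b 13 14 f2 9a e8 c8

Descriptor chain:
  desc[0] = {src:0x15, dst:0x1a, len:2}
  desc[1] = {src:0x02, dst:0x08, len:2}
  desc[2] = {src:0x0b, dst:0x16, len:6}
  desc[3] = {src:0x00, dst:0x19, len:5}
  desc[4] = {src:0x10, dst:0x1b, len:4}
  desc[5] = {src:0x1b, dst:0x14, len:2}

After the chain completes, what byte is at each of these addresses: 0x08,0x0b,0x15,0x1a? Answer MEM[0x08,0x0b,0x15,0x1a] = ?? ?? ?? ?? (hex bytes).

[0] 0x15->0x1a len=2 : 19 79
[1] 0x02->0x08 len=2 : e7 64
[2] 0x0b->0x16 len=6 : 06 02 93 ed 58 d8
[3] 0x00->0x19 len=5 : a9 dc e7 64 47
[4] 0x10->0x1b len=4 : d8 0d cc ae
[5] 0x1b->0x14 len=2 : d8 0d
query mem[0x08]=0xe7, mem[0x0b]=0x06, mem[0x15]=0x0d, mem[0x1a]=0xdc

MEM[0x08,0x0b,0x15,0x1a] = e7 06 0d dc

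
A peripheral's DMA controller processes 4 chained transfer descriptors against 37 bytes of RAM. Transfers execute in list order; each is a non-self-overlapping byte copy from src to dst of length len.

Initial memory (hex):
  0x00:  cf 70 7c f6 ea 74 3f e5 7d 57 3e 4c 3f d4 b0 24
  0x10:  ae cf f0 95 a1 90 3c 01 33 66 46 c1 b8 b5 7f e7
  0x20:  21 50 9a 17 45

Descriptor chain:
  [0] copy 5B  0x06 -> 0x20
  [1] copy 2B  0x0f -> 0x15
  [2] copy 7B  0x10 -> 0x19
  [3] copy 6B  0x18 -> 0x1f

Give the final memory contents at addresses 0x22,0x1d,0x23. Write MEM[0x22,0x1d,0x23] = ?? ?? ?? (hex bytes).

  after D0: wrote 5B at 0x20 = 3fe57d573e
  after D1: wrote 2B at 0x15 = 24ae
  after D2: wrote 7B at 0x19 = aecff095a124ae
  after D3: wrote 6B at 0x1f = 33aecff095a1
query mem[0x22]=0xf0, mem[0x1d]=0xa1, mem[0x23]=0x95

MEM[0x22,0x1d,0x23] = f0 a1 95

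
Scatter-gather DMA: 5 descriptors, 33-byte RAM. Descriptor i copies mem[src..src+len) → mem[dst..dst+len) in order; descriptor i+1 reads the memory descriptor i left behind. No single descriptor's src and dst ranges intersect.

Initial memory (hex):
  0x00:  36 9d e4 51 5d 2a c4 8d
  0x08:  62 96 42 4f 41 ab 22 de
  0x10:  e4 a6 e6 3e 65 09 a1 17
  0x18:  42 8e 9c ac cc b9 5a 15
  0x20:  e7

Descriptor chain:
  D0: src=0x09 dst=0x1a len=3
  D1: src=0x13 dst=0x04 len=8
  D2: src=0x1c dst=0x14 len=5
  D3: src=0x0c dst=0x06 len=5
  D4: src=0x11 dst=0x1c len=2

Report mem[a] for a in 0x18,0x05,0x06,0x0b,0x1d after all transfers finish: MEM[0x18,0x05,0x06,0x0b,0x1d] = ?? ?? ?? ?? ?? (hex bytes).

[0] 0x09->0x1a len=3 : 96 42 4f
[1] 0x13->0x04 len=8 : 3e 65 09 a1 17 42 8e 96
[2] 0x1c->0x14 len=5 : 4f b9 5a 15 e7
[3] 0x0c->0x06 len=5 : 41 ab 22 de e4
[4] 0x11->0x1c len=2 : a6 e6
query mem[0x18]=0xe7, mem[0x05]=0x65, mem[0x06]=0x41, mem[0x0b]=0x96, mem[0x1d]=0xe6

MEM[0x18,0x05,0x06,0x0b,0x1d] = e7 65 41 96 e6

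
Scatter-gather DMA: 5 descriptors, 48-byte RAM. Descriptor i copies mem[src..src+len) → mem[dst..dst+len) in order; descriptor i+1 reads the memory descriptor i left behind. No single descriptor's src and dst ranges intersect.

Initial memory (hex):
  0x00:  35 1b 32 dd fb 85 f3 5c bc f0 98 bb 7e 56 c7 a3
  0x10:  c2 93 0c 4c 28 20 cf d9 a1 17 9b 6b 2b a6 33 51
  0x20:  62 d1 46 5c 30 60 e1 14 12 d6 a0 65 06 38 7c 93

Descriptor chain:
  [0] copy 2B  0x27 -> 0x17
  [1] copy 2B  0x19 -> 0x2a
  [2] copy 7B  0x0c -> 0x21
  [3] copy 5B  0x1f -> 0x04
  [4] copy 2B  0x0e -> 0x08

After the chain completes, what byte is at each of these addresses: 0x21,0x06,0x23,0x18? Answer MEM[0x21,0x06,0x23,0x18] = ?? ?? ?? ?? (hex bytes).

[0] 0x27->0x17 len=2 : 14 12
[1] 0x19->0x2a len=2 : 17 9b
[2] 0x0c->0x21 len=7 : 7e 56 c7 a3 c2 93 0c
[3] 0x1f->0x04 len=5 : 51 62 7e 56 c7
[4] 0x0e->0x08 len=2 : c7 a3
query mem[0x21]=0x7e, mem[0x06]=0x7e, mem[0x23]=0xc7, mem[0x18]=0x12

MEM[0x21,0x06,0x23,0x18] = 7e 7e c7 12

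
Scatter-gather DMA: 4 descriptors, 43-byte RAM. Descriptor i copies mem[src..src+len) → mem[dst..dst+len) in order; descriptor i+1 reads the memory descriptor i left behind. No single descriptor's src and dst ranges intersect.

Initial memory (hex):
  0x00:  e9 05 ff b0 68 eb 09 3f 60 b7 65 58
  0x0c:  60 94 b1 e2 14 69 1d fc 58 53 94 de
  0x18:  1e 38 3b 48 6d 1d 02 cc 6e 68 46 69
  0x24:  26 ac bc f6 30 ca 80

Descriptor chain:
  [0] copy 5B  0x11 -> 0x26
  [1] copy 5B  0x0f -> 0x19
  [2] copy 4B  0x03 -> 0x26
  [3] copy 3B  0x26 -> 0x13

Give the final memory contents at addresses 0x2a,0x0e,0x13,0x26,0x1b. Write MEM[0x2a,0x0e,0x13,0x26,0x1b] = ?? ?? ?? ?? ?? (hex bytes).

MEM[0x2a,0x0e,0x13,0x26,0x1b] = 53 b1 b0 b0 69

D0: mem[0x26..0x2a] <- [69 1d fc 58 53]
D1: mem[0x19..0x1d] <- [e2 14 69 1d fc]
D2: mem[0x26..0x29] <- [b0 68 eb 09]
D3: mem[0x13..0x15] <- [b0 68 eb]
query mem[0x2a]=0x53, mem[0x0e]=0xb1, mem[0x13]=0xb0, mem[0x26]=0xb0, mem[0x1b]=0x69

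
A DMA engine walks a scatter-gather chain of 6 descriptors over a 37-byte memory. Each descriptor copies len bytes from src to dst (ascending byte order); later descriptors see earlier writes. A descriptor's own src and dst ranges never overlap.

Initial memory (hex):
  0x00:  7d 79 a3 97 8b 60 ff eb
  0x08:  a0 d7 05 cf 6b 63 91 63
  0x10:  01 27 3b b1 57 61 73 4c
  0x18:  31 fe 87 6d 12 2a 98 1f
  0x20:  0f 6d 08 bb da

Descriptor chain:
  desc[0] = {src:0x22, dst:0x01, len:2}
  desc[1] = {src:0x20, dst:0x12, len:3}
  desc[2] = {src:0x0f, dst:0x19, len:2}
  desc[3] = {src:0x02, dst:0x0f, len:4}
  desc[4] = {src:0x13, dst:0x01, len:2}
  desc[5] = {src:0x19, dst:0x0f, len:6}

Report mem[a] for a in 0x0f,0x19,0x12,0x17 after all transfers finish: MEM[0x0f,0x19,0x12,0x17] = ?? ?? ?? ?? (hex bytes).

  after D0: wrote 2B at 0x01 = 08bb
  after D1: wrote 3B at 0x12 = 0f6d08
  after D2: wrote 2B at 0x19 = 6301
  after D3: wrote 4B at 0x0f = bb978b60
  after D4: wrote 2B at 0x01 = 6d08
  after D5: wrote 6B at 0x0f = 63016d122a98
query mem[0x0f]=0x63, mem[0x19]=0x63, mem[0x12]=0x12, mem[0x17]=0x4c

MEM[0x0f,0x19,0x12,0x17] = 63 63 12 4c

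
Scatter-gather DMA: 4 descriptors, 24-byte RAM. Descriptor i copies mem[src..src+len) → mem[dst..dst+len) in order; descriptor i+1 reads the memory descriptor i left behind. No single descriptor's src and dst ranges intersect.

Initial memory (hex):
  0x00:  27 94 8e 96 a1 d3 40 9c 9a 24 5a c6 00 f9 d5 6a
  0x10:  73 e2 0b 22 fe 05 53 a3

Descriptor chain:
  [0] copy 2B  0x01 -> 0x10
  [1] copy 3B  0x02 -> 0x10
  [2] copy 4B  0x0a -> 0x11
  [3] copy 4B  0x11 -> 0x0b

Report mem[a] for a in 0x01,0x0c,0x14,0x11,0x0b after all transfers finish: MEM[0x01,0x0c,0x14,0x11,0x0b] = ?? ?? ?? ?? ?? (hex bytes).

MEM[0x01,0x0c,0x14,0x11,0x0b] = 94 c6 f9 5a 5a

D0: mem[0x10..0x11] <- [94 8e]
D1: mem[0x10..0x12] <- [8e 96 a1]
D2: mem[0x11..0x14] <- [5a c6 00 f9]
D3: mem[0x0b..0x0e] <- [5a c6 00 f9]
query mem[0x01]=0x94, mem[0x0c]=0xc6, mem[0x14]=0xf9, mem[0x11]=0x5a, mem[0x0b]=0x5a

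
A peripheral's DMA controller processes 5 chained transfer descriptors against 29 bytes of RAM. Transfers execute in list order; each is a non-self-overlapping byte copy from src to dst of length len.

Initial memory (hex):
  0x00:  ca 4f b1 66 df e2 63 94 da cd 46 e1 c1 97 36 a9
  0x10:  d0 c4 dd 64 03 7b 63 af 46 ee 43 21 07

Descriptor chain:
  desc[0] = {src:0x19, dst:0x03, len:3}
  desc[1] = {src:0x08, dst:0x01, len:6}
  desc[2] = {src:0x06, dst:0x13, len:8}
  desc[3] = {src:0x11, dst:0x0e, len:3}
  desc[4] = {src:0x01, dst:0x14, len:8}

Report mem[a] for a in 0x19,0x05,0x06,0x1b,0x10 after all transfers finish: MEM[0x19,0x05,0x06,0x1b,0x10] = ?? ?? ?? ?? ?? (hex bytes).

MEM[0x19,0x05,0x06,0x1b,0x10] = 97 c1 97 da 97

  after D0: wrote 3B at 0x03 = ee4321
  after D1: wrote 6B at 0x01 = dacd46e1c197
  after D2: wrote 8B at 0x13 = 9794dacd46e1c197
  after D3: wrote 3B at 0x0e = c4dd97
  after D4: wrote 8B at 0x14 = dacd46e1c19794da
query mem[0x19]=0x97, mem[0x05]=0xc1, mem[0x06]=0x97, mem[0x1b]=0xda, mem[0x10]=0x97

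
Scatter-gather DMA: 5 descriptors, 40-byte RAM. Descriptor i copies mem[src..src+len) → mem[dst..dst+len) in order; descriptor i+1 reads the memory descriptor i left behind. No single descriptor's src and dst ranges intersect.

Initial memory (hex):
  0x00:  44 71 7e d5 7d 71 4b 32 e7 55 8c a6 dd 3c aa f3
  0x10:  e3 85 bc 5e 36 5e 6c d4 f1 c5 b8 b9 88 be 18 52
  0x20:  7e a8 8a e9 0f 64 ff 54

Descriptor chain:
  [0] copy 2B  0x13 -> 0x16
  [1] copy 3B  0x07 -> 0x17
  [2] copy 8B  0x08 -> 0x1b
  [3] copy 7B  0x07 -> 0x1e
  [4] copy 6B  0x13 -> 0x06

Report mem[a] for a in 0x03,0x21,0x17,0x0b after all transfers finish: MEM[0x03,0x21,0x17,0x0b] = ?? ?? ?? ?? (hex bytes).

MEM[0x03,0x21,0x17,0x0b] = d5 8c 32 e7

D0: mem[0x16..0x17] <- [5e 36]
D1: mem[0x17..0x19] <- [32 e7 55]
D2: mem[0x1b..0x22] <- [e7 55 8c a6 dd 3c aa f3]
D3: mem[0x1e..0x24] <- [32 e7 55 8c a6 dd 3c]
D4: mem[0x06..0x0b] <- [5e 36 5e 5e 32 e7]
query mem[0x03]=0xd5, mem[0x21]=0x8c, mem[0x17]=0x32, mem[0x0b]=0xe7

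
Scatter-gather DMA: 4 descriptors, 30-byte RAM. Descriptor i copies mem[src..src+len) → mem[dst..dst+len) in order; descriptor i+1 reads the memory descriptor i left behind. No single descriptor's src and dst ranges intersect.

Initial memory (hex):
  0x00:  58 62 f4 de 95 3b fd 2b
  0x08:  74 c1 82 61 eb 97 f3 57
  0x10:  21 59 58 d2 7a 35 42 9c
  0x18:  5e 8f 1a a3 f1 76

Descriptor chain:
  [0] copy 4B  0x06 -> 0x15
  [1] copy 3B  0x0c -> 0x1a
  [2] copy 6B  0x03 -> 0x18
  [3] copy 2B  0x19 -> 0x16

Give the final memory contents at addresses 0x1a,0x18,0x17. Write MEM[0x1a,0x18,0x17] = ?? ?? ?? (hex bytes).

  after D0: wrote 4B at 0x15 = fd2b74c1
  after D1: wrote 3B at 0x1a = eb97f3
  after D2: wrote 6B at 0x18 = de953bfd2b74
  after D3: wrote 2B at 0x16 = 953b
query mem[0x1a]=0x3b, mem[0x18]=0xde, mem[0x17]=0x3b

MEM[0x1a,0x18,0x17] = 3b de 3b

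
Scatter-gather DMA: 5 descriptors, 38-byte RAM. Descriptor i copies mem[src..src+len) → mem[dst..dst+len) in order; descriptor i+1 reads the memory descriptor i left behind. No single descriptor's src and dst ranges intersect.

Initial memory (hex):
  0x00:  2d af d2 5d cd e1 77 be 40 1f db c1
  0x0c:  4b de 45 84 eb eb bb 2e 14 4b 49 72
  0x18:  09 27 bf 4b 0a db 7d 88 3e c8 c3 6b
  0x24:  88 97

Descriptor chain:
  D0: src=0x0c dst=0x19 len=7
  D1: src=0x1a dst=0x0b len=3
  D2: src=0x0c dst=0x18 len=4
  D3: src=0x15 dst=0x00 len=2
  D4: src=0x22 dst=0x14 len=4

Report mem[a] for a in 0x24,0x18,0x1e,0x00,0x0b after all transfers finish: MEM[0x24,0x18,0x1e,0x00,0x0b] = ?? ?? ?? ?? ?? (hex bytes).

MEM[0x24,0x18,0x1e,0x00,0x0b] = 88 45 eb 4b de

[0] 0x0c->0x19 len=7 : 4b de 45 84 eb eb bb
[1] 0x1a->0x0b len=3 : de 45 84
[2] 0x0c->0x18 len=4 : 45 84 45 84
[3] 0x15->0x00 len=2 : 4b 49
[4] 0x22->0x14 len=4 : c3 6b 88 97
query mem[0x24]=0x88, mem[0x18]=0x45, mem[0x1e]=0xeb, mem[0x00]=0x4b, mem[0x0b]=0xde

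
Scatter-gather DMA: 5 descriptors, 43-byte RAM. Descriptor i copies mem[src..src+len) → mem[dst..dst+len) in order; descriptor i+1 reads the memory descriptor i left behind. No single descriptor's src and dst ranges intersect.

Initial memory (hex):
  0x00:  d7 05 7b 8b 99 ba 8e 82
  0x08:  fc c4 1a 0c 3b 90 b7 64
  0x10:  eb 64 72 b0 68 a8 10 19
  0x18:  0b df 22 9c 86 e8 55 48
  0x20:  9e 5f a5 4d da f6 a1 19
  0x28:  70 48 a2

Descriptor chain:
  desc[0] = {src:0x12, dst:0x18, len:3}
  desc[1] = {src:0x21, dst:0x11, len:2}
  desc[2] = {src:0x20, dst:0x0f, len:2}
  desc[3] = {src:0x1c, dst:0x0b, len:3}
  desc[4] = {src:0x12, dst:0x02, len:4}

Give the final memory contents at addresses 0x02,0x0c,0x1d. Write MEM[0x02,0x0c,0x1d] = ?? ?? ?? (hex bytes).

MEM[0x02,0x0c,0x1d] = a5 e8 e8

  after D0: wrote 3B at 0x18 = 72b068
  after D1: wrote 2B at 0x11 = 5fa5
  after D2: wrote 2B at 0x0f = 9e5f
  after D3: wrote 3B at 0x0b = 86e855
  after D4: wrote 4B at 0x02 = a5b068a8
query mem[0x02]=0xa5, mem[0x0c]=0xe8, mem[0x1d]=0xe8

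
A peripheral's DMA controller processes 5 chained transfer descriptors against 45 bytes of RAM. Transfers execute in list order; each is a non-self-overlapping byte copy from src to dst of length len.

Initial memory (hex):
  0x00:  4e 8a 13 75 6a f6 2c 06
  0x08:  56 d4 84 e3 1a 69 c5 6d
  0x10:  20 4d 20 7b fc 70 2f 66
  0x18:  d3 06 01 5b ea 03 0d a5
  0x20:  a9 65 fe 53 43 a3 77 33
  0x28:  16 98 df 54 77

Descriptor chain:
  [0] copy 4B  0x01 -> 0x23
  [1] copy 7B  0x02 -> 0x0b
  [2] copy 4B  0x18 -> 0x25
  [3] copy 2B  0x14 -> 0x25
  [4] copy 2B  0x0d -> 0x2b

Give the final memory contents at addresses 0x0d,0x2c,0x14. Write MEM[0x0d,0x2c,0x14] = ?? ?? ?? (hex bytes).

D0: mem[0x23..0x26] <- [8a 13 75 6a]
D1: mem[0x0b..0x11] <- [13 75 6a f6 2c 06 56]
D2: mem[0x25..0x28] <- [d3 06 01 5b]
D3: mem[0x25..0x26] <- [fc 70]
D4: mem[0x2b..0x2c] <- [6a f6]
query mem[0x0d]=0x6a, mem[0x2c]=0xf6, mem[0x14]=0xfc

MEM[0x0d,0x2c,0x14] = 6a f6 fc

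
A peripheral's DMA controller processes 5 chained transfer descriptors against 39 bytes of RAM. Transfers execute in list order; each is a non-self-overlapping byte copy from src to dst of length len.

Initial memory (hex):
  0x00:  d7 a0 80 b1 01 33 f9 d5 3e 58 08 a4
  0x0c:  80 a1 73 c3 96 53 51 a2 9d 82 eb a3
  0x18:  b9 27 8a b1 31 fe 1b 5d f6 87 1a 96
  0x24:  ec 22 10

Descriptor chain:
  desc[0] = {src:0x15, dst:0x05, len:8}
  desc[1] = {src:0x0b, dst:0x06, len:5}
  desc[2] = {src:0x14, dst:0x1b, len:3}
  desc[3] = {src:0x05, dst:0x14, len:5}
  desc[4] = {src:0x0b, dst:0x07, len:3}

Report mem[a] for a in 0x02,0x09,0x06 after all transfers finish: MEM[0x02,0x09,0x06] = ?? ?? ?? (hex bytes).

D0: mem[0x05..0x0c] <- [82 eb a3 b9 27 8a b1 31]
D1: mem[0x06..0x0a] <- [b1 31 a1 73 c3]
D2: mem[0x1b..0x1d] <- [9d 82 eb]
D3: mem[0x14..0x18] <- [82 b1 31 a1 73]
D4: mem[0x07..0x09] <- [b1 31 a1]
query mem[0x02]=0x80, mem[0x09]=0xa1, mem[0x06]=0xb1

MEM[0x02,0x09,0x06] = 80 a1 b1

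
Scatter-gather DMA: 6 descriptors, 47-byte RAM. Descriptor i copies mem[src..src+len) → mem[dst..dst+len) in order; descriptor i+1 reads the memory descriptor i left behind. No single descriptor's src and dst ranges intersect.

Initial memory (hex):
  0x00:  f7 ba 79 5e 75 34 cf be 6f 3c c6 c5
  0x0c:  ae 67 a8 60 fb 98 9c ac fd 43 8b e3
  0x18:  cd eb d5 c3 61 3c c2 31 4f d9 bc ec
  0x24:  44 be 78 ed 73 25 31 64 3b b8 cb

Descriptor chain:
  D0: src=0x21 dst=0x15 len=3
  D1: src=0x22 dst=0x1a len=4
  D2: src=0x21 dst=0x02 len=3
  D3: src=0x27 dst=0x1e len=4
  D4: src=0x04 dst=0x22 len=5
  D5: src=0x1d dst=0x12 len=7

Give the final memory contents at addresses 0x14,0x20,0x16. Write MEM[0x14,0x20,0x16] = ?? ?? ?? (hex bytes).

MEM[0x14,0x20,0x16] = 73 25 31

  after D0: wrote 3B at 0x15 = d9bcec
  after D1: wrote 4B at 0x1a = bcec44be
  after D2: wrote 3B at 0x02 = d9bcec
  after D3: wrote 4B at 0x1e = ed732531
  after D4: wrote 5B at 0x22 = ec34cfbe6f
  after D5: wrote 7B at 0x12 = beed732531ec34
query mem[0x14]=0x73, mem[0x20]=0x25, mem[0x16]=0x31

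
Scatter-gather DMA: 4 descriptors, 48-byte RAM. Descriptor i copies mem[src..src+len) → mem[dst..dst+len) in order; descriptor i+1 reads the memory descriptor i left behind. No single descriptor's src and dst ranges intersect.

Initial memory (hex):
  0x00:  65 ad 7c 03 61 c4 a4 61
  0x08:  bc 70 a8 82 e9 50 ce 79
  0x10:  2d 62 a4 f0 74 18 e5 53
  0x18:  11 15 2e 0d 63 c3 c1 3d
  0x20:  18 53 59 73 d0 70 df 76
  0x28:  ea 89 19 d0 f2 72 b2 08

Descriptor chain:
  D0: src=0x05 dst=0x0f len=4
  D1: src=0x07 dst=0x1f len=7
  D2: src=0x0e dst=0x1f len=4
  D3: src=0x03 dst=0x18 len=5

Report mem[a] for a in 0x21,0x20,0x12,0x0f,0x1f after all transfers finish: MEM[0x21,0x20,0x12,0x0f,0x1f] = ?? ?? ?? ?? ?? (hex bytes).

MEM[0x21,0x20,0x12,0x0f,0x1f] = a4 c4 bc c4 ce

D0: mem[0x0f..0x12] <- [c4 a4 61 bc]
D1: mem[0x1f..0x25] <- [61 bc 70 a8 82 e9 50]
D2: mem[0x1f..0x22] <- [ce c4 a4 61]
D3: mem[0x18..0x1c] <- [03 61 c4 a4 61]
query mem[0x21]=0xa4, mem[0x20]=0xc4, mem[0x12]=0xbc, mem[0x0f]=0xc4, mem[0x1f]=0xce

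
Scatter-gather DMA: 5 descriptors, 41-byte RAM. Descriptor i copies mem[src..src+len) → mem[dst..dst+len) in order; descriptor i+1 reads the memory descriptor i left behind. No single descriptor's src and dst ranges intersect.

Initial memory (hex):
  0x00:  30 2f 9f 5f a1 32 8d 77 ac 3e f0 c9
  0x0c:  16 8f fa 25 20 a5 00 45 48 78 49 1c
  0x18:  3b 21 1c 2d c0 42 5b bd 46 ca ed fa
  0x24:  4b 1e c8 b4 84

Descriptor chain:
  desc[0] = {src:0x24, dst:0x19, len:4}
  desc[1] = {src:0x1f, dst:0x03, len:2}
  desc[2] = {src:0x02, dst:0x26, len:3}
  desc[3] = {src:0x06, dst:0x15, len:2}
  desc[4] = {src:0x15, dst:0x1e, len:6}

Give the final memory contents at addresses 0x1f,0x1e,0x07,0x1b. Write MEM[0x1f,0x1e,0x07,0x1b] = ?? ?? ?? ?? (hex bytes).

[0] 0x24->0x19 len=4 : 4b 1e c8 b4
[1] 0x1f->0x03 len=2 : bd 46
[2] 0x02->0x26 len=3 : 9f bd 46
[3] 0x06->0x15 len=2 : 8d 77
[4] 0x15->0x1e len=6 : 8d 77 1c 3b 4b 1e
query mem[0x1f]=0x77, mem[0x1e]=0x8d, mem[0x07]=0x77, mem[0x1b]=0xc8

MEM[0x1f,0x1e,0x07,0x1b] = 77 8d 77 c8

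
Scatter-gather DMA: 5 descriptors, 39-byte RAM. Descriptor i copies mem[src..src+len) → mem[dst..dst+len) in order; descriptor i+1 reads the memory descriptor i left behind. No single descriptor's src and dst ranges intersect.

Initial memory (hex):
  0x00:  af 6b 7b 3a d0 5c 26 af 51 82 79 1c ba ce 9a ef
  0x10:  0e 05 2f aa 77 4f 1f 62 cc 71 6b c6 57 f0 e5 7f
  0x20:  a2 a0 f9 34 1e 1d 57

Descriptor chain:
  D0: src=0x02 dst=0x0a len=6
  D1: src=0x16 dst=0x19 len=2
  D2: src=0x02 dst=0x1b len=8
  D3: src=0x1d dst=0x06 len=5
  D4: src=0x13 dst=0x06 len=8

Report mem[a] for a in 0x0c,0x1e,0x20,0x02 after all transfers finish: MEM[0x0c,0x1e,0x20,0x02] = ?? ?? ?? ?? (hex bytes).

MEM[0x0c,0x1e,0x20,0x02] = 1f 5c af 7b

  after D0: wrote 6B at 0x0a = 7b3ad05c26af
  after D1: wrote 2B at 0x19 = 1f62
  after D2: wrote 8B at 0x1b = 7b3ad05c26af5182
  after D3: wrote 5B at 0x06 = d05c26af51
  after D4: wrote 8B at 0x06 = aa774f1f62cc1f62
query mem[0x0c]=0x1f, mem[0x1e]=0x5c, mem[0x20]=0xaf, mem[0x02]=0x7b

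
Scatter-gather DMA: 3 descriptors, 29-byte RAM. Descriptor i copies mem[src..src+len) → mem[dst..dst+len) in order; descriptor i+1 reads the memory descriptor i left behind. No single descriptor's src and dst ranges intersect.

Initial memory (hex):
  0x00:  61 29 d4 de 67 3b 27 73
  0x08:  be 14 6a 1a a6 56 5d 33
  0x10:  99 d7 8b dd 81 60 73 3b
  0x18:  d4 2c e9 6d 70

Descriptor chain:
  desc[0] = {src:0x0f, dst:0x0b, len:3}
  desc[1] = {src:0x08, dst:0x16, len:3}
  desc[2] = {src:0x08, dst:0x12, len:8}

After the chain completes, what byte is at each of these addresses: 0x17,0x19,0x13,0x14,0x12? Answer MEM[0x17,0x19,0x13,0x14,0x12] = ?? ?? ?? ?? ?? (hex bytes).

#0 dst[0x0b+3] := {0x33,0x99,0xd7}
#1 dst[0x16+3] := {0xbe,0x14,0x6a}
#2 dst[0x12+8] := {0xbe,0x14,0x6a,0x33,0x99,0xd7,0x5d,0x33}
query mem[0x17]=0xd7, mem[0x19]=0x33, mem[0x13]=0x14, mem[0x14]=0x6a, mem[0x12]=0xbe

MEM[0x17,0x19,0x13,0x14,0x12] = d7 33 14 6a be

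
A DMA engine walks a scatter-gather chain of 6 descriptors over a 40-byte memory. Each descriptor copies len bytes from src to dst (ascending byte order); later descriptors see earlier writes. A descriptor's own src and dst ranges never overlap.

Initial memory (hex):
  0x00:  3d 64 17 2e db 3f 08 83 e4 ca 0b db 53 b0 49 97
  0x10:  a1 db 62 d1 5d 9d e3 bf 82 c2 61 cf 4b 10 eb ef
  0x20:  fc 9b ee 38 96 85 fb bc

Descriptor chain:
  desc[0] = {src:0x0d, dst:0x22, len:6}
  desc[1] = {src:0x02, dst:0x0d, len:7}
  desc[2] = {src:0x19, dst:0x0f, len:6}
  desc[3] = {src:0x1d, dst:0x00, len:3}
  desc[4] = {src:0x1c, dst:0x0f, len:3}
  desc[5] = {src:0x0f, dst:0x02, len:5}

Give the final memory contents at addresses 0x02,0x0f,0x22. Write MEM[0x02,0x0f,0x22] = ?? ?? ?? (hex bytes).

MEM[0x02,0x0f,0x22] = 4b 4b b0

  after D0: wrote 6B at 0x22 = b04997a1db62
  after D1: wrote 7B at 0x0d = 172edb3f0883e4
  after D2: wrote 6B at 0x0f = c261cf4b10eb
  after D3: wrote 3B at 0x00 = 10ebef
  after D4: wrote 3B at 0x0f = 4b10eb
  after D5: wrote 5B at 0x02 = 4b10eb4b10
query mem[0x02]=0x4b, mem[0x0f]=0x4b, mem[0x22]=0xb0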